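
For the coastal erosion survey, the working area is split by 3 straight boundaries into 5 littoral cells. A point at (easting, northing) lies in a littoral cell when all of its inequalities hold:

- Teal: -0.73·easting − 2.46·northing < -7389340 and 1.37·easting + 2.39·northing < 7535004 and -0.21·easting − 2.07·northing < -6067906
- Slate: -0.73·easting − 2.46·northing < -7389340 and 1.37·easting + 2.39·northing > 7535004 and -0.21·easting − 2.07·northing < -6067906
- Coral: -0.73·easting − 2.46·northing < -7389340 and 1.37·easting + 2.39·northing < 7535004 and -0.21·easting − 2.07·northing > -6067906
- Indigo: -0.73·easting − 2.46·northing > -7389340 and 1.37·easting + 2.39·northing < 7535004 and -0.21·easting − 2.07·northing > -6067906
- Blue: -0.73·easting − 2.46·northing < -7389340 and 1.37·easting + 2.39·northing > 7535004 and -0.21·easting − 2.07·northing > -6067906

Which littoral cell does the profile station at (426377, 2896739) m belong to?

-0.73·426377 − 2.46·2896739 = -7437233.150, which is < -7389340
1.37·426377 + 2.39·2896739 = 7507342.700, which is < 7535004
-0.21·426377 − 2.07·2896739 = -6085788.900, which is < -6067906
This sign pattern matches Teal.

Teal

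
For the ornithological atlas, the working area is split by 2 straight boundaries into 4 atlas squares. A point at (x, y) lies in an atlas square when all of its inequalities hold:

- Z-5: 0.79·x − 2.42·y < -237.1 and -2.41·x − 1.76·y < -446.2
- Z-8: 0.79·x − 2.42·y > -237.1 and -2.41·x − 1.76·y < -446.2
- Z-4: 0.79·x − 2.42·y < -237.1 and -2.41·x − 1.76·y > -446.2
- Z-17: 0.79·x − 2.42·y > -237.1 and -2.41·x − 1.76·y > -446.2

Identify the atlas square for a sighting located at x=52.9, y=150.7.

Z-4

0.79·52.9 − 2.42·150.7 = -322.903, which is < -237.1
-2.41·52.9 − 1.76·150.7 = -392.721, which is > -446.2
This sign pattern matches Z-4.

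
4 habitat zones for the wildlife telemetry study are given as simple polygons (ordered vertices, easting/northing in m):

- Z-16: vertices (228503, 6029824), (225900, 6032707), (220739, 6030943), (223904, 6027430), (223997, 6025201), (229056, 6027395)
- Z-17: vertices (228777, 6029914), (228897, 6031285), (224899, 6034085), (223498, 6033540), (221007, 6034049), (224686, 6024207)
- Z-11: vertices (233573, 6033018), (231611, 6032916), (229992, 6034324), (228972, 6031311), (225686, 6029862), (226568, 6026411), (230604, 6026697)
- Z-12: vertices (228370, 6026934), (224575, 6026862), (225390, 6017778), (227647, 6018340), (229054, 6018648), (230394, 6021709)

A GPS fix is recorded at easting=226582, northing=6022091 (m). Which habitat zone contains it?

Z-12

Cast a ray rightward from (226582, 6022091). For each polygon, the edges (by vertex number in listed order) whose endpoints lie on opposite sides of northing = 6022091, where each meets that height, and whether that is right or left of the point:
Z-16: no edge straddles that height → 0 crossings.
Z-17: no edge straddles that height → 0 crossings.
Z-11: no edge straddles that height → 0 crossings.
Z-12: 2–3 at easting≈225003.0 (left), 6–1 at easting≈230246.0 (right) → 1 crossing.
Only Z-12 has an odd count, so the point is inside Z-12.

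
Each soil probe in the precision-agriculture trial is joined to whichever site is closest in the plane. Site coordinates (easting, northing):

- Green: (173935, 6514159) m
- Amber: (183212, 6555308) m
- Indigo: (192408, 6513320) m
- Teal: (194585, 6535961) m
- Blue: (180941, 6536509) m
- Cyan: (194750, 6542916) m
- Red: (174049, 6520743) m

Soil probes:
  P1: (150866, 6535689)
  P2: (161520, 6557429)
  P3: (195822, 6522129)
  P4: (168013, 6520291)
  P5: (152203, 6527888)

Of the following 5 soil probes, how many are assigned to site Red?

3

P1 → Red
P2 → Amber
P3 → Indigo
P4 → Red
P5 → Red
3 of the 5 go to Red.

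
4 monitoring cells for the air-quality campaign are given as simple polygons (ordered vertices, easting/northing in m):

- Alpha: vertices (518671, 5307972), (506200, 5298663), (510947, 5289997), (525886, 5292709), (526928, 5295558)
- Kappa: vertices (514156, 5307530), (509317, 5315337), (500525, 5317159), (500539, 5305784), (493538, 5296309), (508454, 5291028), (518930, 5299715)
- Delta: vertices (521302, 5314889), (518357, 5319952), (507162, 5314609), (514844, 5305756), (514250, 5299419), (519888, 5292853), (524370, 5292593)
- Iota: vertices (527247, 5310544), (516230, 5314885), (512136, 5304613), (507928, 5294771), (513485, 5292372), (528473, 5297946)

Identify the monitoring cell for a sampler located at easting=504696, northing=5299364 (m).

Kappa

Cast a ray rightward from (504696, 5299364). For each polygon, the edges (by vertex number in listed order) whose endpoints lie on opposite sides of northing = 5299364, where each meets that height, and whether that is right or left of the point:
Alpha: 1–2 at easting≈507139.1 (right), 5–1 at easting≈524396.5 (right) → 2 crossings.
Kappa: 4–5 at easting≈495795.3 (left), 6–7 at easting≈518506.7 (right) → 1 crossing.
Delta: 5–6 at easting≈514297.2 (right), 7–1 at easting≈523438.3 (right) → 2 crossings.
Iota: 3–4 at easting≈509891.8 (right), 6–1 at easting≈528335.0 (right) → 2 crossings.
Only Kappa has an odd count, so the point is inside Kappa.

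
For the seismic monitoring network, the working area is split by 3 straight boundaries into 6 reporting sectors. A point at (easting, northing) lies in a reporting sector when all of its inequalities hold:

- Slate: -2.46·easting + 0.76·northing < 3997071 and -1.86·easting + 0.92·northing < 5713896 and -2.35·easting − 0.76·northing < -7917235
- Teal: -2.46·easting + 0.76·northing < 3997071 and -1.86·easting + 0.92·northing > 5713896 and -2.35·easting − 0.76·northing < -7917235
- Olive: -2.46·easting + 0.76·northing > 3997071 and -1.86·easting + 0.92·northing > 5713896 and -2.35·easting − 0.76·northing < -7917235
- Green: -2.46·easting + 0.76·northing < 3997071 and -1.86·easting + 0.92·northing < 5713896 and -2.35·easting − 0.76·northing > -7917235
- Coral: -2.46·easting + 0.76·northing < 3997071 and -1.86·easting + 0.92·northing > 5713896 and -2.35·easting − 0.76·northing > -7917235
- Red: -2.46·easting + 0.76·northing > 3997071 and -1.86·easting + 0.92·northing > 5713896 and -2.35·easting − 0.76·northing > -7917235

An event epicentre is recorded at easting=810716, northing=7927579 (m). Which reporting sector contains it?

Olive

-2.46·810716 + 0.76·7927579 = 4030598.680, which is > 3997071
-1.86·810716 + 0.92·7927579 = 5785440.920, which is > 5713896
-2.35·810716 − 0.76·7927579 = -7930142.640, which is < -7917235
This sign pattern matches Olive.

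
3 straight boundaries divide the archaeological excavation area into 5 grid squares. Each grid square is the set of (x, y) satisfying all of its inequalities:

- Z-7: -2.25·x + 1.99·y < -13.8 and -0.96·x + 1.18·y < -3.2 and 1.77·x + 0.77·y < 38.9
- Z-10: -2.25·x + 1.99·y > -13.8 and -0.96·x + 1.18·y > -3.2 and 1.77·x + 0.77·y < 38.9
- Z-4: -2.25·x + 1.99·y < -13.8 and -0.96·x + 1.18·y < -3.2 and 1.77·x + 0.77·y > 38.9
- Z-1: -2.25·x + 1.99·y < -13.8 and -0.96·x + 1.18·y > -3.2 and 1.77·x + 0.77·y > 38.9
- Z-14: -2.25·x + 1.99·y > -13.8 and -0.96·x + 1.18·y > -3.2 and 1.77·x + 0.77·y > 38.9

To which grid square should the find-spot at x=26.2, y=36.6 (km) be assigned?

-2.25·26.2 + 1.99·36.6 = 13.884, which is > -13.8
-0.96·26.2 + 1.18·36.6 = 18.036, which is > -3.2
1.77·26.2 + 0.77·36.6 = 74.556, which is > 38.9
This sign pattern matches Z-14.

Z-14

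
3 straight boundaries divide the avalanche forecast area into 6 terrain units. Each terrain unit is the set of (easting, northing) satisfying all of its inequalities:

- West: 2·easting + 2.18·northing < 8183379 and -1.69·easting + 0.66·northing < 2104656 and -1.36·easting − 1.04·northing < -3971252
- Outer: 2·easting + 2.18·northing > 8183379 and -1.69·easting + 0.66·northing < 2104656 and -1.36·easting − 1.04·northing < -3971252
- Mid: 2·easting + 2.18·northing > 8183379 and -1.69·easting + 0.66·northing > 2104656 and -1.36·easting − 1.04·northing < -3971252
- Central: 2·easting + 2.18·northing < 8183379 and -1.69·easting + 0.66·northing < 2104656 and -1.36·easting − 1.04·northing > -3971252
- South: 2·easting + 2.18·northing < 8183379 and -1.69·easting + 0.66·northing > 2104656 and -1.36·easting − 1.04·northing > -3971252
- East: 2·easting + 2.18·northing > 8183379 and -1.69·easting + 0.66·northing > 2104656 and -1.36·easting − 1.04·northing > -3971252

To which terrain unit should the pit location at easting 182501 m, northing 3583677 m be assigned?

West

2·182501 + 2.18·3583677 = 8177417.860, which is < 8183379
-1.69·182501 + 0.66·3583677 = 2056800.130, which is < 2104656
-1.36·182501 − 1.04·3583677 = -3975225.440, which is < -3971252
This sign pattern matches West.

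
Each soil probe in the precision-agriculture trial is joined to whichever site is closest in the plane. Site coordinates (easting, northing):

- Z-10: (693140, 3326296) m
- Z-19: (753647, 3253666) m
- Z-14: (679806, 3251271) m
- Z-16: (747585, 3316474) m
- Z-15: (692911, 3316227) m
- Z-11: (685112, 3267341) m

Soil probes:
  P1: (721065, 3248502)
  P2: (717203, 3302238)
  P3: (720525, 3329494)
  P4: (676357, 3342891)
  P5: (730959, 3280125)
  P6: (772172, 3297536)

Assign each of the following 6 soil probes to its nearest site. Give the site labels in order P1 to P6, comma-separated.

Z-19, Z-15, Z-10, Z-10, Z-19, Z-16

P1 → Z-19 (d²=1088253620.00)
P2 → Z-15 (d²=785793385.00)
P3 → Z-10 (d²=760165429.00)
P4 → Z-10 (d²=557063114.00)
P5 → Z-19 (d²=1214824025.00)
P6 → Z-16 (d²=963168413.00)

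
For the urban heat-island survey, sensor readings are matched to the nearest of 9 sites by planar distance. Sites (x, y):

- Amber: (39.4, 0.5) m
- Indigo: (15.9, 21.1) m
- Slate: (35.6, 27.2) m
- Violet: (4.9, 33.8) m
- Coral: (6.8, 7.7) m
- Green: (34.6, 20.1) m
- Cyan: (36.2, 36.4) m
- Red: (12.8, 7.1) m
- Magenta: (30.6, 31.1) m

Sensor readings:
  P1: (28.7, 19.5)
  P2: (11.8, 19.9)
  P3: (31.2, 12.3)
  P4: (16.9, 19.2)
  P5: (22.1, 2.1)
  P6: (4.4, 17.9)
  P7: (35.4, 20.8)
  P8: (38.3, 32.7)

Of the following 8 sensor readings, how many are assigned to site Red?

1

P1 → Green
P2 → Indigo
P3 → Green
P4 → Indigo
P5 → Red
P6 → Coral
P7 → Green
P8 → Cyan
1 of the 8 goes to Red.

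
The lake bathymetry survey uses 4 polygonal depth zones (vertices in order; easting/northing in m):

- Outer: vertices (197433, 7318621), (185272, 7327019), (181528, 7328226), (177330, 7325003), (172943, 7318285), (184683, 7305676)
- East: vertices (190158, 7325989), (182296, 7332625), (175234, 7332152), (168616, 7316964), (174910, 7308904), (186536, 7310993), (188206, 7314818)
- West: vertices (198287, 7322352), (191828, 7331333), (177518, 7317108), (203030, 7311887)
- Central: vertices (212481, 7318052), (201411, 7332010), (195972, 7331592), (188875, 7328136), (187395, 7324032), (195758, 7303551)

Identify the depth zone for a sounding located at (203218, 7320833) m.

Cast a ray rightward from (203218, 7320833). For each polygon, the edges (by vertex number in listed order) whose endpoints lie on opposite sides of northing = 7320833, where each meets that height, and whether that is right or left of the point:
Outer: 1–2 at easting≈194229.8 (left), 4–5 at easting≈174606.9 (left) → 0 crossings.
East: 3–4 at easting≈170301.9 (left), 7–1 at easting≈189257.1 (left) → 0 crossings.
West: 2–3 at easting≈181265.3 (left), 4–1 at easting≈198975.4 (left) → 0 crossings.
Central: 1–2 at easting≈210275.4 (right), 5–6 at easting≈188701.2 (left) → 1 crossing.
Only Central has an odd count, so the point is inside Central.

Central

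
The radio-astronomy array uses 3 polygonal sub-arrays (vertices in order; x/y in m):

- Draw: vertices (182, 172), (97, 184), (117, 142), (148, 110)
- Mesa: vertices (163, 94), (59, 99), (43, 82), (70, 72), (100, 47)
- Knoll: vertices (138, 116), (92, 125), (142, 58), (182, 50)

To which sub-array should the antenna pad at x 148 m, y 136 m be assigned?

Draw

Cast a ray rightward from (148, 136). For each polygon, the edges (by vertex number in listed order) whose endpoints lie on opposite sides of y = 136, where each meets that height, and whether that is right or left of the point:
Draw: 3–4 at x≈122.8 (left), 4–1 at x≈162.3 (right) → 1 crossing.
Mesa: no edge straddles that height → 0 crossings.
Knoll: no edge straddles that height → 0 crossings.
Only Draw has an odd count, so the point is inside Draw.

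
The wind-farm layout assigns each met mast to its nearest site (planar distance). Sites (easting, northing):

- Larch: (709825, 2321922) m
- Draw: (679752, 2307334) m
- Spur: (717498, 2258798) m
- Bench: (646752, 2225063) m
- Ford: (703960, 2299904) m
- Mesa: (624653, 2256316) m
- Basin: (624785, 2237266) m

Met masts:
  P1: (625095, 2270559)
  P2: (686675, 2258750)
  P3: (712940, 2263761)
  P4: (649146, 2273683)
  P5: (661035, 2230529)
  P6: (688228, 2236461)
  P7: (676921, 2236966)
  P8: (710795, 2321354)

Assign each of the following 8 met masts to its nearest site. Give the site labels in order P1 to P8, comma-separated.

P1 → Mesa (d²=203058413.00)
P2 → Spur (d²=950059633.00)
P3 → Spur (d²=45406733.00)
P4 → Mesa (d²=901519738.00)
P5 → Bench (d²=233881245.00)
P6 → Spur (d²=1355674469.00)
P7 → Bench (d²=1051849970.00)
P8 → Larch (d²=1263524.00)

Mesa, Spur, Spur, Mesa, Bench, Spur, Bench, Larch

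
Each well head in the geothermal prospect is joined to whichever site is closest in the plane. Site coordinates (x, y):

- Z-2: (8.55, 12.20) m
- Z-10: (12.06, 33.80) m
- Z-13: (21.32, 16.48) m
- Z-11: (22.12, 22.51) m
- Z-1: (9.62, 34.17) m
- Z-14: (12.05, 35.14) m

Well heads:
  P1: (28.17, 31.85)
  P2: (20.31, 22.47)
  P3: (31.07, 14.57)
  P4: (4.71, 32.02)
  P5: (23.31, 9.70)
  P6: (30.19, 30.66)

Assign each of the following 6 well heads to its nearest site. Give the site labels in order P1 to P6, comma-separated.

Z-11, Z-11, Z-13, Z-1, Z-13, Z-11

P1 → Z-11 (d²=123.84)
P2 → Z-11 (d²=3.28)
P3 → Z-13 (d²=98.71)
P4 → Z-1 (d²=28.73)
P5 → Z-13 (d²=49.93)
P6 → Z-11 (d²=131.55)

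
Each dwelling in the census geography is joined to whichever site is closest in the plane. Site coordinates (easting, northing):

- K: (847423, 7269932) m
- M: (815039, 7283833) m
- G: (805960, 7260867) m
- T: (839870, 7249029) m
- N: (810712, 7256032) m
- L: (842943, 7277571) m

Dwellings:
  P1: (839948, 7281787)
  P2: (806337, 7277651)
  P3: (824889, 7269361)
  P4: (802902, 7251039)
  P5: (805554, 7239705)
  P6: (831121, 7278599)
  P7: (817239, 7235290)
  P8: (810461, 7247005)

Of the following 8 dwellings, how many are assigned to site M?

P1 → L
P2 → M
P3 → M
P4 → N
P5 → N
P6 → L
P7 → N
P8 → N
2 of the 8 go to M.

2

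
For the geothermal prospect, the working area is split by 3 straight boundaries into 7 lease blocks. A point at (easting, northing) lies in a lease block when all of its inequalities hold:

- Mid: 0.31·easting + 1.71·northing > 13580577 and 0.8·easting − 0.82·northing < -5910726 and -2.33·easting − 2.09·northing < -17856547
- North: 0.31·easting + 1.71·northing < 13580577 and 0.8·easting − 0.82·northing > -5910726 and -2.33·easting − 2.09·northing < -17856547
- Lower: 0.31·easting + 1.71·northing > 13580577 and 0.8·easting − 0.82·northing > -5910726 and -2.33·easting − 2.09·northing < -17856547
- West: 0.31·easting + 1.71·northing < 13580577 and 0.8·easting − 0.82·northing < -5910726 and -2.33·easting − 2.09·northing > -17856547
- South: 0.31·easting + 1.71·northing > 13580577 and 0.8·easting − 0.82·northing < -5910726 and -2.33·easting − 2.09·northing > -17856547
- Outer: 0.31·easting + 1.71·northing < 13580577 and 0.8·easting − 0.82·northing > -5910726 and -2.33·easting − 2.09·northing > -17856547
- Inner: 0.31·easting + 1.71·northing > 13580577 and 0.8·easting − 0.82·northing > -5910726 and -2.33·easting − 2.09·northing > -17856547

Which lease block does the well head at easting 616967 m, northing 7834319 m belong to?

South

0.31·616967 + 1.71·7834319 = 13587945.260, which is > 13580577
0.8·616967 − 0.82·7834319 = -5930567.980, which is < -5910726
-2.33·616967 − 2.09·7834319 = -17811259.820, which is > -17856547
This sign pattern matches South.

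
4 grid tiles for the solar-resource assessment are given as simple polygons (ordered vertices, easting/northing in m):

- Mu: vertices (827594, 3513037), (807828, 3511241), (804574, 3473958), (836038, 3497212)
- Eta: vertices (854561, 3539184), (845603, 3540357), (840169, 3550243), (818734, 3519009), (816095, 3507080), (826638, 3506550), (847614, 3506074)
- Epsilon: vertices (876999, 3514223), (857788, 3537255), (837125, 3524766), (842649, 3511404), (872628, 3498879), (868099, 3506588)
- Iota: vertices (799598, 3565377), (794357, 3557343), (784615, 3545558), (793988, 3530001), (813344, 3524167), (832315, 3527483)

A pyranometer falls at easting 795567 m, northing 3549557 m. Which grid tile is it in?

Iota

Cast a ray rightward from (795567, 3549557). For each polygon, the edges (by vertex number in listed order) whose endpoints lie on opposite sides of northing = 3549557, where each meets that height, and whether that is right or left of the point:
Mu: no edge straddles that height → 0 crossings.
Eta: 2–3 at easting≈840546.1 (right), 3–4 at easting≈839698.2 (right) → 2 crossings.
Epsilon: no edge straddles that height → 0 crossings.
Iota: 2–3 at easting≈787920.7 (left), 6–1 at easting≈813256.7 (right) → 1 crossing.
Only Iota has an odd count, so the point is inside Iota.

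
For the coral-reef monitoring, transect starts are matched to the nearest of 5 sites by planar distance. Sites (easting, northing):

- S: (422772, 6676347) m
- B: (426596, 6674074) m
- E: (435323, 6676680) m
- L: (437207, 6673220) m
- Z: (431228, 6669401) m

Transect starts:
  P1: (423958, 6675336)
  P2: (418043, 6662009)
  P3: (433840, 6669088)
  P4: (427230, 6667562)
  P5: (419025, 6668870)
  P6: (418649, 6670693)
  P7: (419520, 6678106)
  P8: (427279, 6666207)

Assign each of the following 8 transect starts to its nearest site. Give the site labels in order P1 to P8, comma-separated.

S, B, Z, Z, S, S, S, Z

P1 → S (d²=2428717.00)
P2 → B (d²=218718034.00)
P3 → Z (d²=6920513.00)
P4 → Z (d²=19365925.00)
P5 → S (d²=69945538.00)
P6 → S (d²=48966845.00)
P7 → S (d²=13669585.00)
P8 → Z (d²=25796237.00)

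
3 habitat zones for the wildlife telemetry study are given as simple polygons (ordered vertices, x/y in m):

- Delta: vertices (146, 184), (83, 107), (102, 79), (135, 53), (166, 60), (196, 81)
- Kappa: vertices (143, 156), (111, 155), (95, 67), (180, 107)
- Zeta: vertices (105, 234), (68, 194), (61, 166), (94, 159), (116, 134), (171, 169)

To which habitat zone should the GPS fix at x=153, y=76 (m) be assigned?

Cast a ray rightward from (153, 76). For each polygon, the edges (by vertex number in listed order) whose endpoints lie on opposite sides of y = 76, where each meets that height, and whether that is right or left of the point:
Delta: 3–4 at x≈105.8 (left), 5–6 at x≈188.9 (right) → 1 crossing.
Kappa: 2–3 at x≈96.6 (left), 3–4 at x≈114.1 (left) → 0 crossings.
Zeta: no edge straddles that height → 0 crossings.
Only Delta has an odd count, so the point is inside Delta.

Delta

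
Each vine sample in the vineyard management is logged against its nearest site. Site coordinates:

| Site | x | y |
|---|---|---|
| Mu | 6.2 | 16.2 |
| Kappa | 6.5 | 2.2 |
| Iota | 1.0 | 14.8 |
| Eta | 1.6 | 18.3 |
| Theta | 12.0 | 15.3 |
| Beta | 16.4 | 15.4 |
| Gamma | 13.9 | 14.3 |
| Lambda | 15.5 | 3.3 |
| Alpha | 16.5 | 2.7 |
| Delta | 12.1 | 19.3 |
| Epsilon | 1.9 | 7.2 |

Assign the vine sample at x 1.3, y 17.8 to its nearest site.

Eta

Squared distances to each site:
Mu: 26.570; Kappa: 270.400; Iota: 9.090; Eta: 0.340; Theta: 120.740; Beta: 233.770; Gamma: 171.010; Lambda: 411.890; Alpha: 459.050; Delta: 118.890; Epsilon: 112.720.
Minimum at Eta.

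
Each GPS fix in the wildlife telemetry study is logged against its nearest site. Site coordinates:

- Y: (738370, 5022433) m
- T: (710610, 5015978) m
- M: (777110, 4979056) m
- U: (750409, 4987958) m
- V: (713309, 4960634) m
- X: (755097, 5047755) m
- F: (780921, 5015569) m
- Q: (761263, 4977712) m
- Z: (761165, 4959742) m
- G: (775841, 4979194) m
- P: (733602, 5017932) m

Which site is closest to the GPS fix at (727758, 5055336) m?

X

Squared distances to each site:
Y: 1195221953.000; T: 1843106068.000; M: 8254258304.000; U: 5052862685.000; V: 9177242405.000; X: 804892482.000; F: 4407718858.000; Q: 7148070401.000; Z: 10254240485.000; G: 8109579053.000; P: 1433211552.000.
Minimum at X.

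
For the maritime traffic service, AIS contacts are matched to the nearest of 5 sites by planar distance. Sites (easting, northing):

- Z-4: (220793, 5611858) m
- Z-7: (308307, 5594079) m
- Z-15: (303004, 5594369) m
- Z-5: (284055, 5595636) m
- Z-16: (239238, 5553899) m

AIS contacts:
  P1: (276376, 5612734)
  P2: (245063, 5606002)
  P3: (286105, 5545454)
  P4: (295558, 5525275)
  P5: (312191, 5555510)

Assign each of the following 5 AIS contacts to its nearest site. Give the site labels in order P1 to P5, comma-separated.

Z-5, Z-4, Z-16, Z-16, Z-7

P1 → Z-5 (d²=351308645.00)
P2 → Z-4 (d²=623325636.00)
P3 → Z-16 (d²=2267833714.00)
P4 → Z-16 (d²=3991275776.00)
P5 → Z-7 (d²=1502653217.00)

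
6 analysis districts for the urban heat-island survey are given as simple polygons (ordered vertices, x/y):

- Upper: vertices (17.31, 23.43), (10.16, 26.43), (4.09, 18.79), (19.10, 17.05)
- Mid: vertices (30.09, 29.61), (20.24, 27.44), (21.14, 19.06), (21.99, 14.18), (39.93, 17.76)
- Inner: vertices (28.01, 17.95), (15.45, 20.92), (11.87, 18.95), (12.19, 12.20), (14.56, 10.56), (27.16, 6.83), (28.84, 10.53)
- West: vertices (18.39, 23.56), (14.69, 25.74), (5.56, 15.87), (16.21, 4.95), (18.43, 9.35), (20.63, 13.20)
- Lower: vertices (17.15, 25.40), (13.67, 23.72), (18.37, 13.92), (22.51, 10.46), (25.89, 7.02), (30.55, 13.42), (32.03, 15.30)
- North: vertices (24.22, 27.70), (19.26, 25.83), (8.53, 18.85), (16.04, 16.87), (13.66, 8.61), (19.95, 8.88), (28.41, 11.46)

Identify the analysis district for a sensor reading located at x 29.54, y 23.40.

Mid

Cast a ray rightward from (29.54, 23.40). For each polygon, the edges (by vertex number in listed order) whose endpoints lie on opposite sides of y = 23.40, where each meets that height, and whether that is right or left of the point:
Upper: 2–3 at x≈7.753 (left), 4–1 at x≈17.318 (left) → 0 crossings.
Mid: 2–3 at x≈20.674 (left), 5–1 at x≈35.247 (right) → 1 crossing.
Inner: no edge straddles that height → 0 crossings.
West: 2–3 at x≈12.525 (left), 6–1 at x≈18.425 (left) → 0 crossings.
Lower: 2–3 at x≈13.823 (left), 7–1 at x≈20.097 (left) → 0 crossings.
North: 2–3 at x≈15.524 (left), 7–1 at x≈25.329 (left) → 0 crossings.
Only Mid has an odd count, so the point is inside Mid.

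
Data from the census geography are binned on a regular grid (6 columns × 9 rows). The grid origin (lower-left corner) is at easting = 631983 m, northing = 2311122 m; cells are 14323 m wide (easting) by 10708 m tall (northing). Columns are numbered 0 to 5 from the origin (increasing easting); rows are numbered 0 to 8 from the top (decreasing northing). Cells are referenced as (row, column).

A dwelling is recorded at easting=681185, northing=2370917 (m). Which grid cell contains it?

Column index: ⌊(681185 − 631983) / 14323⌋ = ⌊3.435⌋ = 3
Row offset from origin: ⌊(2370917 − 2311122) / 10708⌋ = ⌊5.584⌋ = 5 → row 3 (counted from top)

(3, 3)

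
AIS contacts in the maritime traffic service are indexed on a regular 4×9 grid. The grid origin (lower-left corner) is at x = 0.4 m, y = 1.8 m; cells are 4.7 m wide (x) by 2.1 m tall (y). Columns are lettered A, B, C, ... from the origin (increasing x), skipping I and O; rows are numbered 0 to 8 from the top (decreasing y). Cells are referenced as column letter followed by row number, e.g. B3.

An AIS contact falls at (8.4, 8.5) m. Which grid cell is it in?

B5

Column index: ⌊(8.4 − 0.4) / 4.7⌋ = ⌊1.702⌋ = 1 → column B
Row offset from origin: ⌊(8.5 − 1.8) / 2.1⌋ = ⌊3.190⌋ = 3 → row 5 (counted from top)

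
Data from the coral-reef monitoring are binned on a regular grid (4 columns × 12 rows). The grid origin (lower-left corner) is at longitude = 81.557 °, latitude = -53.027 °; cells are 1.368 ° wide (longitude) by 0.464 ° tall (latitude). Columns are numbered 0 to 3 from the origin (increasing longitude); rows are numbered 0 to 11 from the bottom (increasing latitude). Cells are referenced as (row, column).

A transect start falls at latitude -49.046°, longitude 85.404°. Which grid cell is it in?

Column index: ⌊(85.404 − 81.557) / 1.368⌋ = ⌊2.812⌋ = 2
Row offset from origin: ⌊(-49.046 − -53.027) / 0.464⌋ = ⌊8.580⌋ = 8 → row 8

(8, 2)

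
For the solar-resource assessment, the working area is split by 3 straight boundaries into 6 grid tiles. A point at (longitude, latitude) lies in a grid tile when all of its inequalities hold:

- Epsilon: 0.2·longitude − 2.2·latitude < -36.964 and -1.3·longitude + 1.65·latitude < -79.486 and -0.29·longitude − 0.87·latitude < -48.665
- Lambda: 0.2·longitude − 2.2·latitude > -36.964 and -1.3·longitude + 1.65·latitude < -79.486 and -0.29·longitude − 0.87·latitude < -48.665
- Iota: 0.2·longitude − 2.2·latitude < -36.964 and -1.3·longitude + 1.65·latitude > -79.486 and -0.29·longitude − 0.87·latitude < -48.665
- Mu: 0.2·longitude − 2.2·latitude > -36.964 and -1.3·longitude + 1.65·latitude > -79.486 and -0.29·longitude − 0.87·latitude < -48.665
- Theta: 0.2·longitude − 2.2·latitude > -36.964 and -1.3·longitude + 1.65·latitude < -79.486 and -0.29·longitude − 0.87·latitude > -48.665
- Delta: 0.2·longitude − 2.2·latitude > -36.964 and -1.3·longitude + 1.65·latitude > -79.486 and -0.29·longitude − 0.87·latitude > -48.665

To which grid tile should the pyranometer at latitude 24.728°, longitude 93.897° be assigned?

Lambda

0.2·93.897 − 2.2·24.728 = -35.622, which is > -36.964
-1.3·93.897 + 1.65·24.728 = -81.265, which is < -79.486
-0.29·93.897 − 0.87·24.728 = -48.743, which is < -48.665
This sign pattern matches Lambda.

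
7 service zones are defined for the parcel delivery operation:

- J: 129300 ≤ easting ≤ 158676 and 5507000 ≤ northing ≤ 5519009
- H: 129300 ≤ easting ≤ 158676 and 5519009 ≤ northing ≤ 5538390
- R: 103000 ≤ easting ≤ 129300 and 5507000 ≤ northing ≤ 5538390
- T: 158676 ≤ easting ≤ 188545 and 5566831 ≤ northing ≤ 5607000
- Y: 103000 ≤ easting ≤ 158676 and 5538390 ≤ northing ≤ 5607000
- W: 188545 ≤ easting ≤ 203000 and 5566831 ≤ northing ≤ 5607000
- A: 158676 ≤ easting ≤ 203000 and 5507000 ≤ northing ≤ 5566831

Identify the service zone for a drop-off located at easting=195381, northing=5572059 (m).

The point has easting = 195381 and northing = 5572059.
Only W satisfies 188545 ≤ easting ≤ 203000 and 5566831 ≤ northing ≤ 5607000.

W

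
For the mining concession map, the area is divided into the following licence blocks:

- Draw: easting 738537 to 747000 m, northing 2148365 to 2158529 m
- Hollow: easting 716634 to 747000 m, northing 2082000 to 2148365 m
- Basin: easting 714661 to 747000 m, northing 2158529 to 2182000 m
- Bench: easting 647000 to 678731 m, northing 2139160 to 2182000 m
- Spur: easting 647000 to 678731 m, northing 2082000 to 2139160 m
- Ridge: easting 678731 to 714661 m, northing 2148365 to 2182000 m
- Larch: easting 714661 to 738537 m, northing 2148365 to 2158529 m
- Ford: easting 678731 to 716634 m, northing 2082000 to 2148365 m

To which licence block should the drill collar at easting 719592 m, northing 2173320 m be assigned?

Basin

The point has easting = 719592 and northing = 2173320.
Only Basin satisfies 714661 ≤ easting ≤ 747000 and 2158529 ≤ northing ≤ 2182000.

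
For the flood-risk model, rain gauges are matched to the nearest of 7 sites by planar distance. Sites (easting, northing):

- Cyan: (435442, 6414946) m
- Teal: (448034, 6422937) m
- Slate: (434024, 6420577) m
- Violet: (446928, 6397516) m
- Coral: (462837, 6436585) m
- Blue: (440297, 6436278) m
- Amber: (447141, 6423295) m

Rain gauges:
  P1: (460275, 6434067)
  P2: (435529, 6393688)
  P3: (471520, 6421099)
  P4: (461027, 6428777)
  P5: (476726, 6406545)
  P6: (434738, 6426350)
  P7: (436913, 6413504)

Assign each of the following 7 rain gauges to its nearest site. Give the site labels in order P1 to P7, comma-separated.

P1 → Coral (d²=12904168.00)
P2 → Violet (d²=144590785.00)
P3 → Coral (d²=315210685.00)
P4 → Coral (d²=64240964.00)
P5 → Violet (d²=969443645.00)
P6 → Slate (d²=33837325.00)
P7 → Cyan (d²=4243205.00)

Coral, Violet, Coral, Coral, Violet, Slate, Cyan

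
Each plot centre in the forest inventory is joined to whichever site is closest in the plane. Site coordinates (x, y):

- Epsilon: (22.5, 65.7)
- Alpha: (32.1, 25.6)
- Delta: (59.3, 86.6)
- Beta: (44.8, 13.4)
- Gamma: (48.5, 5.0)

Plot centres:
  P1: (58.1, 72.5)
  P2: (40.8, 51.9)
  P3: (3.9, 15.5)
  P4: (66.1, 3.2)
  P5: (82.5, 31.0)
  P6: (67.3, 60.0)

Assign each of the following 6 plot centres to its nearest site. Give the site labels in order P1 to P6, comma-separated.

Delta, Epsilon, Alpha, Gamma, Beta, Delta

P1 → Delta (d²=200.25)
P2 → Epsilon (d²=525.33)
P3 → Alpha (d²=897.25)
P4 → Gamma (d²=313.00)
P5 → Beta (d²=1731.05)
P6 → Delta (d²=771.56)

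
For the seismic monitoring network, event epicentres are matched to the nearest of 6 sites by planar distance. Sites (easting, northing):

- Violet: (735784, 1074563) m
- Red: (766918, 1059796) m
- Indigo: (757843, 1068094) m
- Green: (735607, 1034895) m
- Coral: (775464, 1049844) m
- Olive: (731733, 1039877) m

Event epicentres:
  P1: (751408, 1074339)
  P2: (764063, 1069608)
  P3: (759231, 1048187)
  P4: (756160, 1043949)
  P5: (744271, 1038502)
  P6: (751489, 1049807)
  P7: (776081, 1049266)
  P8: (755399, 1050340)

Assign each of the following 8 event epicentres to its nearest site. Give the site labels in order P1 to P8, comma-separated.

Indigo, Indigo, Red, Red, Green, Red, Coral, Red

P1 → Indigo (d²=80409250.00)
P2 → Indigo (d²=40980596.00)
P3 → Red (d²=193858850.00)
P4 → Red (d²=366861973.00)
P5 → Green (d²=88075345.00)
P6 → Red (d²=337834162.00)
P7 → Coral (d²=714773.00)
P8 → Red (d²=222103297.00)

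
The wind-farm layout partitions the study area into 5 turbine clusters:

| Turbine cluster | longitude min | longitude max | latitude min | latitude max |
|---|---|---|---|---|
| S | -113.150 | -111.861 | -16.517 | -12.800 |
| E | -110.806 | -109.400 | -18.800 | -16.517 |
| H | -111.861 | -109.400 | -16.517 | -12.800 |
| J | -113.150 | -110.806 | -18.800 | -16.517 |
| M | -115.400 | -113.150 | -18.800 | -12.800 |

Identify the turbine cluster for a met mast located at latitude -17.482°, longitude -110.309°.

E

The point has longitude = -110.309 and latitude = -17.482.
Only E satisfies -110.806 ≤ longitude ≤ -109.400 and -18.800 ≤ latitude ≤ -16.517.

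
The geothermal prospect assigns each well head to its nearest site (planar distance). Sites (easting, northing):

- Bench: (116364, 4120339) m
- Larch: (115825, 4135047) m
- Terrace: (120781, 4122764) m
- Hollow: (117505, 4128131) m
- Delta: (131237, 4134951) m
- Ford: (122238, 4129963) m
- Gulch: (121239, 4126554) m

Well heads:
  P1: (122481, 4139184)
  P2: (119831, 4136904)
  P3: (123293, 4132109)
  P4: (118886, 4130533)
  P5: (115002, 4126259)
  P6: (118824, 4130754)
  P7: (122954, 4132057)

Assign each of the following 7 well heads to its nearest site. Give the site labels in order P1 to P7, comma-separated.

Larch, Larch, Ford, Hollow, Hollow, Hollow, Ford

P1 → Larch (d²=61417105.00)
P2 → Larch (d²=19496485.00)
P3 → Ford (d²=5718341.00)
P4 → Hollow (d²=7676765.00)
P5 → Hollow (d²=9769393.00)
P6 → Hollow (d²=8619890.00)
P7 → Ford (d²=4897492.00)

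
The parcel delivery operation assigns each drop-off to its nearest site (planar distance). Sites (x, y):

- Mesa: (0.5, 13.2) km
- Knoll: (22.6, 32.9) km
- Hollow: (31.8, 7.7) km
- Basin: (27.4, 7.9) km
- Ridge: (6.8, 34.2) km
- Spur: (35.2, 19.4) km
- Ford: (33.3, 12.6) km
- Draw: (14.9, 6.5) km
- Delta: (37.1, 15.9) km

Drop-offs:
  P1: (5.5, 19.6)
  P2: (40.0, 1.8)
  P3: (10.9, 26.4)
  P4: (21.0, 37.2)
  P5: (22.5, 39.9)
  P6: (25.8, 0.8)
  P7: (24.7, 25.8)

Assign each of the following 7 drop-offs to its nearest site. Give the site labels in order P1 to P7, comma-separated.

Mesa, Hollow, Ridge, Knoll, Knoll, Basin, Knoll

P1 → Mesa (d²=65.96)
P2 → Hollow (d²=102.05)
P3 → Ridge (d²=77.65)
P4 → Knoll (d²=21.05)
P5 → Knoll (d²=49.01)
P6 → Basin (d²=52.97)
P7 → Knoll (d²=54.82)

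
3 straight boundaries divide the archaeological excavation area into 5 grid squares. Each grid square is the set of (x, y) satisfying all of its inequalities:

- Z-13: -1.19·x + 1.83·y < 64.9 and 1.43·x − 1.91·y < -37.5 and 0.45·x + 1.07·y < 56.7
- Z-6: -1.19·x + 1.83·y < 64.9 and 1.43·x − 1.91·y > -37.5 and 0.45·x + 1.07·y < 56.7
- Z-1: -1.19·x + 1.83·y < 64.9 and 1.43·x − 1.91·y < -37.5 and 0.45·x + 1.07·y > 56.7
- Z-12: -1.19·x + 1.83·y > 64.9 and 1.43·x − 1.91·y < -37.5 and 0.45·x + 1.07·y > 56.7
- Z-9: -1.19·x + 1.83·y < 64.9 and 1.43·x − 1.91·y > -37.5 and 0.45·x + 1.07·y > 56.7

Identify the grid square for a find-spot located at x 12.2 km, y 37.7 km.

Z-13

-1.19·12.2 + 1.83·37.7 = 54.473, which is < 64.9
1.43·12.2 − 1.91·37.7 = -54.561, which is < -37.5
0.45·12.2 + 1.07·37.7 = 45.829, which is < 56.7
This sign pattern matches Z-13.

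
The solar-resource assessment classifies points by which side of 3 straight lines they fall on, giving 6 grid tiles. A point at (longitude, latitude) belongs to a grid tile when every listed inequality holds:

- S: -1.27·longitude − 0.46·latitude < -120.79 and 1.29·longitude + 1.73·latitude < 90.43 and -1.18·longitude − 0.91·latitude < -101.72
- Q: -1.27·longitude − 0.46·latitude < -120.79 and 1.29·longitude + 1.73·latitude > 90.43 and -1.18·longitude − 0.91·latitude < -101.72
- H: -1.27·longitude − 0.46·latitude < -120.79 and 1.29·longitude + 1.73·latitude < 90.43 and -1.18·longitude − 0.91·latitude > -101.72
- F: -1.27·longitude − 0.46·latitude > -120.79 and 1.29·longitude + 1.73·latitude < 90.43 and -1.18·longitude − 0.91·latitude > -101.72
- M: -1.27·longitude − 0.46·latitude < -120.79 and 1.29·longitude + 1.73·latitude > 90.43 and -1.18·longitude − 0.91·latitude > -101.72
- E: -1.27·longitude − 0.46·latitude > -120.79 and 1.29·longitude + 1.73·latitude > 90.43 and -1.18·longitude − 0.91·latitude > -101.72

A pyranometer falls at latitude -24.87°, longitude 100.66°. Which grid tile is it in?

F

-1.27·100.66 − 0.46·-24.87 = -116.398, which is > -120.79
1.29·100.66 + 1.73·-24.87 = 86.826, which is < 90.43
-1.18·100.66 − 0.91·-24.87 = -96.147, which is > -101.72
This sign pattern matches F.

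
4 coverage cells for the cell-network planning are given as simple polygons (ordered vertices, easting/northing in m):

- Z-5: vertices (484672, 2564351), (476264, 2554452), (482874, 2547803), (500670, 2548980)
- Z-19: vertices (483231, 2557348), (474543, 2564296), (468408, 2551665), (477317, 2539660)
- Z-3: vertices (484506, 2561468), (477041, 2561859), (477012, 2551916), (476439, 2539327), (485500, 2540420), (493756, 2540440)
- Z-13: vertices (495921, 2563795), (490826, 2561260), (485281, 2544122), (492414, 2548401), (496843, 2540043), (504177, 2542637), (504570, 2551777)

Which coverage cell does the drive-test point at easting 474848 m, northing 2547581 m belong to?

Cast a ray rightward from (474848, 2547581). For each polygon, the edges (by vertex number in listed order) whose endpoints lie on opposite sides of northing = 2547581, where each meets that height, and whether that is right or left of the point:
Z-5: no edge straddles that height → 0 crossings.
Z-19: 3–4 at easting≈471438.8 (left), 4–1 at easting≈479965.4 (right) → 1 crossing.
Z-3: 3–4 at easting≈476814.7 (right), 6–1 at easting≈490614.7 (right) → 2 crossings.
Z-13: 2–3 at easting≈486400.2 (right), 3–4 at easting≈491047.1 (right), 4–5 at easting≈492848.5 (right), 6–7 at easting≈504389.6 (right) → 4 crossings.
Only Z-19 has an odd count, so the point is inside Z-19.

Z-19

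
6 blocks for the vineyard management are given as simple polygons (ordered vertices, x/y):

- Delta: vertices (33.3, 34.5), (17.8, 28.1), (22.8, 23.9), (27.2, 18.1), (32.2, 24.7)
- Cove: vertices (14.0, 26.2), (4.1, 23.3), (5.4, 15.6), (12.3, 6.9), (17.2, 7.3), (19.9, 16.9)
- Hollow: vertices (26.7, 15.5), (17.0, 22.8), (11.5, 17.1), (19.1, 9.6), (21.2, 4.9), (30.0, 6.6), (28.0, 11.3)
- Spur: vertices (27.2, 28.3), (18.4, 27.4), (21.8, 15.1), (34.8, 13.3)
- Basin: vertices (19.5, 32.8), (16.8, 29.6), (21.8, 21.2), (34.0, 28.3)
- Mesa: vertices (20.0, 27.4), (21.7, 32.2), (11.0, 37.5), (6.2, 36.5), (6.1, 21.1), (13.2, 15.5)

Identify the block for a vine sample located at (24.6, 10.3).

Cast a ray rightward from (24.6, 10.3). For each polygon, the edges (by vertex number in listed order) whose endpoints lie on opposite sides of y = 10.3, where each meets that height, and whether that is right or left of the point:
Delta: no edge straddles that height → 0 crossings.
Cove: 3–4 at x≈9.60 (left), 5–6 at x≈18.04 (left) → 0 crossings.
Hollow: 3–4 at x≈18.39 (left), 6–7 at x≈28.43 (right) → 1 crossing.
Spur: no edge straddles that height → 0 crossings.
Basin: no edge straddles that height → 0 crossings.
Mesa: no edge straddles that height → 0 crossings.
Only Hollow has an odd count, so the point is inside Hollow.

Hollow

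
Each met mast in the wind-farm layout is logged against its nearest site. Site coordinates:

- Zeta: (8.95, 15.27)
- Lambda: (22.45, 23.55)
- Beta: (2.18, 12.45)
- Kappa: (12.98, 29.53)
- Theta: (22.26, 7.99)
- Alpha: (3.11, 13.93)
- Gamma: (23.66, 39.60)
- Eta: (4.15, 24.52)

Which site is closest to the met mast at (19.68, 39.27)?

Squared distances to each site:
Zeta: 691.133; Lambda: 254.791; Beta: 1025.562; Kappa: 139.758; Theta: 985.095; Alpha: 916.681; Gamma: 15.949; Eta: 458.743.
Minimum at Gamma.

Gamma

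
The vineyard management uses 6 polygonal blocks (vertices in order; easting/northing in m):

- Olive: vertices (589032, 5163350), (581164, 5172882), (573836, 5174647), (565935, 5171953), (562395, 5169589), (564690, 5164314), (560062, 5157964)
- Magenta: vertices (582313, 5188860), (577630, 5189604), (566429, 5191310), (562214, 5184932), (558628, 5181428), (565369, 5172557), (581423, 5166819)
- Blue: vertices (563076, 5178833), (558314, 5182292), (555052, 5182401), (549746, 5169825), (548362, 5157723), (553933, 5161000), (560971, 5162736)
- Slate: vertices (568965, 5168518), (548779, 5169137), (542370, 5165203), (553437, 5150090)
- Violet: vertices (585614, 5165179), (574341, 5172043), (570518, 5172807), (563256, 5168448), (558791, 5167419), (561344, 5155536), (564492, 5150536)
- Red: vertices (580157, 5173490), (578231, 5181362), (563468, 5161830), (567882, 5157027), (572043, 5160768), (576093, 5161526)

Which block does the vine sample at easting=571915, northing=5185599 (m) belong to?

Cast a ray rightward from (571915, 5185599). For each polygon, the edges (by vertex number in listed order) whose endpoints lie on opposite sides of northing = 5185599, where each meets that height, and whether that is right or left of the point:
Olive: no edge straddles that height → 0 crossings.
Magenta: 3–4 at easting≈562654.8 (left), 7–1 at easting≈582181.3 (right) → 1 crossing.
Blue: no edge straddles that height → 0 crossings.
Slate: no edge straddles that height → 0 crossings.
Violet: no edge straddles that height → 0 crossings.
Red: no edge straddles that height → 0 crossings.
Only Magenta has an odd count, so the point is inside Magenta.

Magenta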